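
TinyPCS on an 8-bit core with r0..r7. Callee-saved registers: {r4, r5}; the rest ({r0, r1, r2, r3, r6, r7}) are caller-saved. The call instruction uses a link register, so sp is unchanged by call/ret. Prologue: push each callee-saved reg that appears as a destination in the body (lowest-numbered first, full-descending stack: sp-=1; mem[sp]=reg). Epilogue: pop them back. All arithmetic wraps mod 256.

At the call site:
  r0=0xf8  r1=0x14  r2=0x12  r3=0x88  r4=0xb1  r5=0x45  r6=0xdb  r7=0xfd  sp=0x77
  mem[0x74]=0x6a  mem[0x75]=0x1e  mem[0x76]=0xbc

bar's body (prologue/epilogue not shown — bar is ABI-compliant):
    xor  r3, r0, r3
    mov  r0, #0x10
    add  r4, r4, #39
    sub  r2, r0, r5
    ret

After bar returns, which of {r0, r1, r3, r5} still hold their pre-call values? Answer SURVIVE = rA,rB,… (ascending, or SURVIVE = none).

prologue: push r4 -> mem[0x76]=0xb1, sp=0x76
body[0] xor  r3, r0, r3 -> r3=0x70
body[1] mov  r0, #0x10 -> r0=0x10
body[2] add  r4, r4, #39 -> r4=0xd8
body[3] sub  r2, r0, r5 -> r2=0xcb
epilogue: pop r4=0xb1, sp=0x77
r0: caller-saved, written=True
r1: caller-saved, written=False
r3: caller-saved, written=True
r5: callee-saved, written=False

SURVIVE = r1,r5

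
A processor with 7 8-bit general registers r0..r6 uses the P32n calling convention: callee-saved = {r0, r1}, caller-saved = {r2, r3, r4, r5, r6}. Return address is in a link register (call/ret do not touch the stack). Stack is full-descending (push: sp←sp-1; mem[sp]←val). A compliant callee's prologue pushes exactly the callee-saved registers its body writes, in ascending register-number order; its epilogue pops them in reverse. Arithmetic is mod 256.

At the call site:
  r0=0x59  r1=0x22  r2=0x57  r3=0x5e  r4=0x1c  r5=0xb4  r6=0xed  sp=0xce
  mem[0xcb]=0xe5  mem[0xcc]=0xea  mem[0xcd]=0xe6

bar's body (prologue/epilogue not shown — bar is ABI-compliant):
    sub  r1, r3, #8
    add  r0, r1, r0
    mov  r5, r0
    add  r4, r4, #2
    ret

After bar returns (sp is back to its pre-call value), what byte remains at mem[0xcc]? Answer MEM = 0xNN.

prologue: push r0 -> mem[0xcd]=0x59, sp=0xcd
prologue: push r1 -> mem[0xcc]=0x22, sp=0xcc
body[0] sub  r1, r3, #8 -> r1=0x56
body[1] add  r0, r1, r0 -> r0=0xaf
body[2] mov  r5, r0 -> r5=0xaf
body[3] add  r4, r4, #2 -> r4=0x1e
epilogue: pop r1=0x22, sp=0xcd
epilogue: pop r0=0x59, sp=0xce
prologue pushed ['r0', 'r1'] at ['0xcd', '0xcc']

MEM = 0x22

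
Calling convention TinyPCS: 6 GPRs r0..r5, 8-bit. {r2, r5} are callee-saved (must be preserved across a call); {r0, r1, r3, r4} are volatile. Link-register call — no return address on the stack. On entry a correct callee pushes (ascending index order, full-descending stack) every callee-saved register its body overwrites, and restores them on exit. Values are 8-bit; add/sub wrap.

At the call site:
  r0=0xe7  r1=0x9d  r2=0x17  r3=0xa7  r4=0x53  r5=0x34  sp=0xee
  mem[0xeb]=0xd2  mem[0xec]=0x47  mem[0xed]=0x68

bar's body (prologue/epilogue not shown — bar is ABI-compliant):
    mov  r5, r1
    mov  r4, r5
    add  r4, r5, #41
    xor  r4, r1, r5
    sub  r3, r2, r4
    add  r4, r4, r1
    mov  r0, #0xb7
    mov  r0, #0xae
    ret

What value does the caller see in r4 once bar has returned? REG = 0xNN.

prologue: push r5 → mem[0xed]=0x34, sp=0xed
body[0] mov  r5, r1 → r5=0x9d
body[1] mov  r4, r5 → r4=0x9d
body[2] add  r4, r5, #41 → r4=0xc6
body[3] xor  r4, r1, r5 → r4=0x00
body[4] sub  r3, r2, r4 → r3=0x17
body[5] add  r4, r4, r1 → r4=0x9d
body[6] mov  r0, #0xb7 → r0=0xb7
body[7] mov  r0, #0xae → r0=0xae
epilogue: pop r5=0x34, sp=0xee
r4 is caller-saved → body value

REG = 0x9d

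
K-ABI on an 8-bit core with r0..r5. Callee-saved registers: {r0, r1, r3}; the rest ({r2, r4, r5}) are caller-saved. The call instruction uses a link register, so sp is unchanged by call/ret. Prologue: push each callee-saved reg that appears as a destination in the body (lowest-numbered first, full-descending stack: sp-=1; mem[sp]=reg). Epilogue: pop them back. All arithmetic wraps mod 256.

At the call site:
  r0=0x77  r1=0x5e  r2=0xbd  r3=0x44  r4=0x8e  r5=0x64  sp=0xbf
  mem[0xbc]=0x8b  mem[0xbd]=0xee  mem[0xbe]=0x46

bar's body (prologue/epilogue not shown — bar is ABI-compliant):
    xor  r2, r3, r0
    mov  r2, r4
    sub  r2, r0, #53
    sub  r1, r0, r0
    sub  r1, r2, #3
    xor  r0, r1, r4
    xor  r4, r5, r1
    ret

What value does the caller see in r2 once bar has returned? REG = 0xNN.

prologue: push r0 -> mem[0xbe]=0x77, sp=0xbe
prologue: push r1 -> mem[0xbd]=0x5e, sp=0xbd
body[0] xor  r2, r3, r0 -> r2=0x33
body[1] mov  r2, r4 -> r2=0x8e
body[2] sub  r2, r0, #53 -> r2=0x42
body[3] sub  r1, r0, r0 -> r1=0x00
body[4] sub  r1, r2, #3 -> r1=0x3f
body[5] xor  r0, r1, r4 -> r0=0xb1
body[6] xor  r4, r5, r1 -> r4=0x5b
epilogue: pop r1=0x5e, sp=0xbe
epilogue: pop r0=0x77, sp=0xbf
r2 is caller-saved -> body value

REG = 0x42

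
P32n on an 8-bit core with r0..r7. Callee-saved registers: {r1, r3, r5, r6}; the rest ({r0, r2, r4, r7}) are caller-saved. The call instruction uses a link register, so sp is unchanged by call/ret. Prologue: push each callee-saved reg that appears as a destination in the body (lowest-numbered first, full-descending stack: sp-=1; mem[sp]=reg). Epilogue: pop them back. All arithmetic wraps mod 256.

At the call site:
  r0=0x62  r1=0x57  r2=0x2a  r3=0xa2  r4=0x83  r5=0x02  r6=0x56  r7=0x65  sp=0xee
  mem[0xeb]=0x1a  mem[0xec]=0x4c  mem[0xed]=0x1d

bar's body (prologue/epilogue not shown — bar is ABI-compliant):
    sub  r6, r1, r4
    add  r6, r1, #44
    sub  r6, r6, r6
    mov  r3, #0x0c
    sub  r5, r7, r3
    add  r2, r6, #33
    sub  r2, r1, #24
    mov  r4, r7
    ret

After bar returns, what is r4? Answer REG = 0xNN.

prologue: push r3 -> mem[0xed]=0xa2, sp=0xed
prologue: push r5 -> mem[0xec]=0x02, sp=0xec
prologue: push r6 -> mem[0xeb]=0x56, sp=0xeb
body[0] sub  r6, r1, r4 -> r6=0xd4
body[1] add  r6, r1, #44 -> r6=0x83
body[2] sub  r6, r6, r6 -> r6=0x00
body[3] mov  r3, #0x0c -> r3=0x0c
body[4] sub  r5, r7, r3 -> r5=0x59
body[5] add  r2, r6, #33 -> r2=0x21
body[6] sub  r2, r1, #24 -> r2=0x3f
body[7] mov  r4, r7 -> r4=0x65
epilogue: pop r6=0x56, sp=0xec
epilogue: pop r5=0x02, sp=0xed
epilogue: pop r3=0xa2, sp=0xee
r4 is caller-saved -> body value

REG = 0x65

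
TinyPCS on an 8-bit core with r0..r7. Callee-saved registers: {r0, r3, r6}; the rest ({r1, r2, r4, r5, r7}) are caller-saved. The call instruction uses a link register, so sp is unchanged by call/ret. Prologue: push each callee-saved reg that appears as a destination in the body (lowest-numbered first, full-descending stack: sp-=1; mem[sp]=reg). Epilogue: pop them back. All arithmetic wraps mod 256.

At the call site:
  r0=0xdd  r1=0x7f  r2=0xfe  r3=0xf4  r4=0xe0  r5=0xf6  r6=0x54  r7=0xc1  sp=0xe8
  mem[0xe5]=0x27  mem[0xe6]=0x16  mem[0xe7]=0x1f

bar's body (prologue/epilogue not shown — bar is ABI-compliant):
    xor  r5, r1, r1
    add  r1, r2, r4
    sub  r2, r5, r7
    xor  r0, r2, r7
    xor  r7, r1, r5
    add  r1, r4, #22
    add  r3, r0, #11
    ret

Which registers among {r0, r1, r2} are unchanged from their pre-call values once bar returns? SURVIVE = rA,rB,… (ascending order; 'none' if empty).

prologue: push r0 → mem[0xe7]=0xdd, sp=0xe7
prologue: push r3 → mem[0xe6]=0xf4, sp=0xe6
body[0] xor  r5, r1, r1 → r5=0x00
body[1] add  r1, r2, r4 → r1=0xde
body[2] sub  r2, r5, r7 → r2=0x3f
body[3] xor  r0, r2, r7 → r0=0xfe
body[4] xor  r7, r1, r5 → r7=0xde
body[5] add  r1, r4, #22 → r1=0xf6
body[6] add  r3, r0, #11 → r3=0x09
epilogue: pop r3=0xf4, sp=0xe7
epilogue: pop r0=0xdd, sp=0xe8
r0: callee-saved, written=True
r1: caller-saved, written=True
r2: caller-saved, written=True

SURVIVE = r0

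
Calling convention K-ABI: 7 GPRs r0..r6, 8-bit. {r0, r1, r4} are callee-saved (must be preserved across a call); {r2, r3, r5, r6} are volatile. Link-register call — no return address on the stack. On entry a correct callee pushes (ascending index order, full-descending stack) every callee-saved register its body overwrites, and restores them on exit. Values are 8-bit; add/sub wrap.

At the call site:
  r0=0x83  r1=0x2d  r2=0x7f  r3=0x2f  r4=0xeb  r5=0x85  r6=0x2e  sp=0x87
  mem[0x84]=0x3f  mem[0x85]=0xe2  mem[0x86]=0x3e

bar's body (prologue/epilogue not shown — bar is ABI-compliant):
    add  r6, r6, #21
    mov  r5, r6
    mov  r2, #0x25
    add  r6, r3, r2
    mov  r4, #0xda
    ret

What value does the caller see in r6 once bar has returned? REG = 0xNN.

REG = 0x54

prologue: push r4 → mem[0x86]=0xeb, sp=0x86
body[0] add  r6, r6, #21 → r6=0x43
body[1] mov  r5, r6 → r5=0x43
body[2] mov  r2, #0x25 → r2=0x25
body[3] add  r6, r3, r2 → r6=0x54
body[4] mov  r4, #0xda → r4=0xda
epilogue: pop r4=0xeb, sp=0x87
r6 is caller-saved → body value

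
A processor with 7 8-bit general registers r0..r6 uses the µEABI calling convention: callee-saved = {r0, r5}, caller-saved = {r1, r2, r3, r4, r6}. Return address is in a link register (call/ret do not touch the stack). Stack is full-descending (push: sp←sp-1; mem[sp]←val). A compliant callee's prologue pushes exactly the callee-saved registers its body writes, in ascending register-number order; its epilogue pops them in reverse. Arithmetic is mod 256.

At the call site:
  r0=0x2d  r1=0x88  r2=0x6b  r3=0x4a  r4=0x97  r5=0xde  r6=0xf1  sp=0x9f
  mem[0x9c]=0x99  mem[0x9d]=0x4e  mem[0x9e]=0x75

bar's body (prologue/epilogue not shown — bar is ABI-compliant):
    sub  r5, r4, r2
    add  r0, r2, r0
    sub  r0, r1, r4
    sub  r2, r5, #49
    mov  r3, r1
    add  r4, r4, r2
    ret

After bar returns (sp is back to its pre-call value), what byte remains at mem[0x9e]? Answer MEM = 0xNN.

prologue: push r0 -> mem[0x9e]=0x2d, sp=0x9e
prologue: push r5 -> mem[0x9d]=0xde, sp=0x9d
body[0] sub  r5, r4, r2 -> r5=0x2c
body[1] add  r0, r2, r0 -> r0=0x98
body[2] sub  r0, r1, r4 -> r0=0xf1
body[3] sub  r2, r5, #49 -> r2=0xfb
body[4] mov  r3, r1 -> r3=0x88
body[5] add  r4, r4, r2 -> r4=0x92
epilogue: pop r5=0xde, sp=0x9e
epilogue: pop r0=0x2d, sp=0x9f
prologue pushed ['r0', 'r5'] at ['0x9e', '0x9d']

MEM = 0x2d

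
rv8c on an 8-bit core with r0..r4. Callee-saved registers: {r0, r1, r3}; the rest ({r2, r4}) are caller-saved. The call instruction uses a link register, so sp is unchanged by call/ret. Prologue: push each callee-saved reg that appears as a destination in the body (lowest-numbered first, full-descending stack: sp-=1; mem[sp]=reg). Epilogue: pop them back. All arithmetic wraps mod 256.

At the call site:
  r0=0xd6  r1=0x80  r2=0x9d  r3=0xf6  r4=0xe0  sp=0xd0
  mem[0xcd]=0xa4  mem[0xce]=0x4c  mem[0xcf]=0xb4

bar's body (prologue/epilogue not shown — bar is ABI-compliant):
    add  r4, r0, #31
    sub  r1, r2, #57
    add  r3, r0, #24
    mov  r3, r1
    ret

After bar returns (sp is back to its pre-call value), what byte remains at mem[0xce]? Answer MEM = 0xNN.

prologue: push r1 -> mem[0xcf]=0x80, sp=0xcf
prologue: push r3 -> mem[0xce]=0xf6, sp=0xce
body[0] add  r4, r0, #31 -> r4=0xf5
body[1] sub  r1, r2, #57 -> r1=0x64
body[2] add  r3, r0, #24 -> r3=0xee
body[3] mov  r3, r1 -> r3=0x64
epilogue: pop r3=0xf6, sp=0xcf
epilogue: pop r1=0x80, sp=0xd0
prologue pushed ['r1', 'r3'] at ['0xcf', '0xce']

MEM = 0xf6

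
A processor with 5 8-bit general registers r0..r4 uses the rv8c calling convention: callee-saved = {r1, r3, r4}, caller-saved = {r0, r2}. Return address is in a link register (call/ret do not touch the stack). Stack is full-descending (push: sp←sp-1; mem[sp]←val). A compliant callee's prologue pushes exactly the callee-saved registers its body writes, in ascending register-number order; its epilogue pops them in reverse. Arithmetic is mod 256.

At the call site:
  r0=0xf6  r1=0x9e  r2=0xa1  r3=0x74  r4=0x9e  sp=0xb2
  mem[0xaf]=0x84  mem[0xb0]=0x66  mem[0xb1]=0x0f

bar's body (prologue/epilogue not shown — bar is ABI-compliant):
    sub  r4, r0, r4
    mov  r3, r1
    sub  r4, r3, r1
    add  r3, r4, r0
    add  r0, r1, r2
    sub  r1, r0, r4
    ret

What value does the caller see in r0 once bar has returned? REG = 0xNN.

prologue: push r1 → mem[0xb1]=0x9e, sp=0xb1
prologue: push r3 → mem[0xb0]=0x74, sp=0xb0
prologue: push r4 → mem[0xaf]=0x9e, sp=0xaf
body[0] sub  r4, r0, r4 → r4=0x58
body[1] mov  r3, r1 → r3=0x9e
body[2] sub  r4, r3, r1 → r4=0x00
body[3] add  r3, r4, r0 → r3=0xf6
body[4] add  r0, r1, r2 → r0=0x3f
body[5] sub  r1, r0, r4 → r1=0x3f
epilogue: pop r4=0x9e, sp=0xb0
epilogue: pop r3=0x74, sp=0xb1
epilogue: pop r1=0x9e, sp=0xb2
r0 is caller-saved → body value

REG = 0x3f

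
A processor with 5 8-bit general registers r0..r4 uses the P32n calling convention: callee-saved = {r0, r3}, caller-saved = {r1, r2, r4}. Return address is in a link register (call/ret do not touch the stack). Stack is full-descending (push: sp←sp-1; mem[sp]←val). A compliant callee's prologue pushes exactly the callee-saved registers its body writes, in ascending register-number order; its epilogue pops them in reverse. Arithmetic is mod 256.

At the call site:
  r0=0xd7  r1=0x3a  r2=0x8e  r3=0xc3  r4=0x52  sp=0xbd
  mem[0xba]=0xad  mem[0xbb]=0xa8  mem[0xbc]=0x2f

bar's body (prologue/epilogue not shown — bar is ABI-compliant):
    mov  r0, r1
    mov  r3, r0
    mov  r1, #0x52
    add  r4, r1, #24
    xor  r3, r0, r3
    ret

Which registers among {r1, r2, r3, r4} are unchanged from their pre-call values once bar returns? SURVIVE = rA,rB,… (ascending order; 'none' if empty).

SURVIVE = r2,r3

prologue: push r0 -> mem[0xbc]=0xd7, sp=0xbc
prologue: push r3 -> mem[0xbb]=0xc3, sp=0xbb
body[0] mov  r0, r1 -> r0=0x3a
body[1] mov  r3, r0 -> r3=0x3a
body[2] mov  r1, #0x52 -> r1=0x52
body[3] add  r4, r1, #24 -> r4=0x6a
body[4] xor  r3, r0, r3 -> r3=0x00
epilogue: pop r3=0xc3, sp=0xbc
epilogue: pop r0=0xd7, sp=0xbd
r1: caller-saved, written=True
r2: caller-saved, written=False
r3: callee-saved, written=True
r4: caller-saved, written=True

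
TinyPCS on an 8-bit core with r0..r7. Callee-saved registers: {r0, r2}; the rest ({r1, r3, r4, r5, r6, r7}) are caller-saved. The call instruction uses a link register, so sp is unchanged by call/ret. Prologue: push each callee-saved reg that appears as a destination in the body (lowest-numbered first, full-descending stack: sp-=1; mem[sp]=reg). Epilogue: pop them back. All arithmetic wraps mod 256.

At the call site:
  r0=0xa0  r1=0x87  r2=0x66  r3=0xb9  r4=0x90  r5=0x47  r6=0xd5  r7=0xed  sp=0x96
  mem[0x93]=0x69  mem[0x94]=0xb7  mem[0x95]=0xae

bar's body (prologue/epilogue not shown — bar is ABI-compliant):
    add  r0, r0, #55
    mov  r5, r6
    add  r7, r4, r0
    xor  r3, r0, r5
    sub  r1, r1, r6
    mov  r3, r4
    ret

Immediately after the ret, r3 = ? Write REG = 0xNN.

REG = 0x90

prologue: push r0 -> mem[0x95]=0xa0, sp=0x95
body[0] add  r0, r0, #55 -> r0=0xd7
body[1] mov  r5, r6 -> r5=0xd5
body[2] add  r7, r4, r0 -> r7=0x67
body[3] xor  r3, r0, r5 -> r3=0x02
body[4] sub  r1, r1, r6 -> r1=0xb2
body[5] mov  r3, r4 -> r3=0x90
epilogue: pop r0=0xa0, sp=0x96
r3 is caller-saved -> body value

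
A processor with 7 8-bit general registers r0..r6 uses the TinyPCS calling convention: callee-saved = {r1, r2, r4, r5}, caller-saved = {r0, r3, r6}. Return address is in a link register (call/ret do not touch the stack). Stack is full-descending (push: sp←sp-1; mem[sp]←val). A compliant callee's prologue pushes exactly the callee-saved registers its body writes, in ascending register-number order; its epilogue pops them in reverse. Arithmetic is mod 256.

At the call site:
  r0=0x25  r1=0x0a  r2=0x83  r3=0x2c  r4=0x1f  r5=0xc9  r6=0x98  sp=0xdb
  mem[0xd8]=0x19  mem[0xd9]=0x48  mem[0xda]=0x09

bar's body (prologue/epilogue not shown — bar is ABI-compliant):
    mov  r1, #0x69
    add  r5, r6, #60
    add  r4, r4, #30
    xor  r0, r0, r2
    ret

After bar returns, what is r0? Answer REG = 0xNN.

REG = 0xa6

prologue: push r1 -> mem[0xda]=0x0a, sp=0xda
prologue: push r4 -> mem[0xd9]=0x1f, sp=0xd9
prologue: push r5 -> mem[0xd8]=0xc9, sp=0xd8
body[0] mov  r1, #0x69 -> r1=0x69
body[1] add  r5, r6, #60 -> r5=0xd4
body[2] add  r4, r4, #30 -> r4=0x3d
body[3] xor  r0, r0, r2 -> r0=0xa6
epilogue: pop r5=0xc9, sp=0xd9
epilogue: pop r4=0x1f, sp=0xda
epilogue: pop r1=0x0a, sp=0xdb
r0 is caller-saved -> body value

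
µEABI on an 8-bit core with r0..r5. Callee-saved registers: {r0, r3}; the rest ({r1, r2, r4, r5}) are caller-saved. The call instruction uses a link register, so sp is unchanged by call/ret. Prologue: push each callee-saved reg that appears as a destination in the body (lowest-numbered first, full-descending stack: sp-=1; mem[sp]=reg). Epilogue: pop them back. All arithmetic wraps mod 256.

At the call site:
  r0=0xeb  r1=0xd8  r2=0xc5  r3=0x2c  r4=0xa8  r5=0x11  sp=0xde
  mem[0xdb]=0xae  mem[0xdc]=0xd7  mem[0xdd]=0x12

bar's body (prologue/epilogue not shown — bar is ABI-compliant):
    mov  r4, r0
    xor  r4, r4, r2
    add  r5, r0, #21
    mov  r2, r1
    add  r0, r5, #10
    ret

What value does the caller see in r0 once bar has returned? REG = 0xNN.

prologue: push r0 -> mem[0xdd]=0xeb, sp=0xdd
body[0] mov  r4, r0 -> r4=0xeb
body[1] xor  r4, r4, r2 -> r4=0x2e
body[2] add  r5, r0, #21 -> r5=0x00
body[3] mov  r2, r1 -> r2=0xd8
body[4] add  r0, r5, #10 -> r0=0x0a
epilogue: pop r0=0xeb, sp=0xde
r0 is callee-saved -> restored

REG = 0xeb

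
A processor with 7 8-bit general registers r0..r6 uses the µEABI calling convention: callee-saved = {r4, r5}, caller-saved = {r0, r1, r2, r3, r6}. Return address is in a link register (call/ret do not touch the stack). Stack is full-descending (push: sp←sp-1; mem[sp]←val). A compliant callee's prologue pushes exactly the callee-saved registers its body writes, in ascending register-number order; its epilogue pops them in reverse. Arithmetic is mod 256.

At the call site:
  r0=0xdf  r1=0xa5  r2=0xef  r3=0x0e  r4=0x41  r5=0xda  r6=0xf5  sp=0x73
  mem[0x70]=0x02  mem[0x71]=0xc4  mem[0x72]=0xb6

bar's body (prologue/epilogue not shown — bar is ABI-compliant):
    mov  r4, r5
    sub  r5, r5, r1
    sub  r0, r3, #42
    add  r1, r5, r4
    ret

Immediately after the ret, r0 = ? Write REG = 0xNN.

REG = 0xe4

prologue: push r4 → mem[0x72]=0x41, sp=0x72
prologue: push r5 → mem[0x71]=0xda, sp=0x71
body[0] mov  r4, r5 → r4=0xda
body[1] sub  r5, r5, r1 → r5=0x35
body[2] sub  r0, r3, #42 → r0=0xe4
body[3] add  r1, r5, r4 → r1=0x0f
epilogue: pop r5=0xda, sp=0x72
epilogue: pop r4=0x41, sp=0x73
r0 is caller-saved → body value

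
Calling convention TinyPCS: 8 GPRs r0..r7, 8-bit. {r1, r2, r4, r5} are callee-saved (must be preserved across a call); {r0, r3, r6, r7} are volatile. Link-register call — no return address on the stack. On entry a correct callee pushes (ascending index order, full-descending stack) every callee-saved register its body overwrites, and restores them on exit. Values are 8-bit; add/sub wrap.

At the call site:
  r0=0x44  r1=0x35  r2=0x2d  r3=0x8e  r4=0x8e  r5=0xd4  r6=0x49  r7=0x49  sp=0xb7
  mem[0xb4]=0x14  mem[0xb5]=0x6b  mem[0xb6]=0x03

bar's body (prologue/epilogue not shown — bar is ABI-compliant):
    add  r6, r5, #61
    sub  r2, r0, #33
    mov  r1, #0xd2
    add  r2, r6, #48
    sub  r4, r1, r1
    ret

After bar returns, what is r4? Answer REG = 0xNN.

prologue: push r1 → mem[0xb6]=0x35, sp=0xb6
prologue: push r2 → mem[0xb5]=0x2d, sp=0xb5
prologue: push r4 → mem[0xb4]=0x8e, sp=0xb4
body[0] add  r6, r5, #61 → r6=0x11
body[1] sub  r2, r0, #33 → r2=0x23
body[2] mov  r1, #0xd2 → r1=0xd2
body[3] add  r2, r6, #48 → r2=0x41
body[4] sub  r4, r1, r1 → r4=0x00
epilogue: pop r4=0x8e, sp=0xb5
epilogue: pop r2=0x2d, sp=0xb6
epilogue: pop r1=0x35, sp=0xb7
r4 is callee-saved → restored

REG = 0x8e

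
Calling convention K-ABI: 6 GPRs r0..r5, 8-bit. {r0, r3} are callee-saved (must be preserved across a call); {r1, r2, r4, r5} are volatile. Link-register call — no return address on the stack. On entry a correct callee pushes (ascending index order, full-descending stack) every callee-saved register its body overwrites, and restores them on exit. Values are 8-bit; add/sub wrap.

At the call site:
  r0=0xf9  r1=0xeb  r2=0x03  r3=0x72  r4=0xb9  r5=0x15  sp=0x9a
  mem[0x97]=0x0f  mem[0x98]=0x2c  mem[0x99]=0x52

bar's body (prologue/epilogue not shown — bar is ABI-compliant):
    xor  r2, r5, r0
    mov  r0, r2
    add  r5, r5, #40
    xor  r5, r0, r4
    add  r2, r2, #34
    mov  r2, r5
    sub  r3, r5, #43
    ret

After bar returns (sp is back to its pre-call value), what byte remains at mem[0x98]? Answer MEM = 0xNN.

prologue: push r0 -> mem[0x99]=0xf9, sp=0x99
prologue: push r3 -> mem[0x98]=0x72, sp=0x98
body[0] xor  r2, r5, r0 -> r2=0xec
body[1] mov  r0, r2 -> r0=0xec
body[2] add  r5, r5, #40 -> r5=0x3d
body[3] xor  r5, r0, r4 -> r5=0x55
body[4] add  r2, r2, #34 -> r2=0x0e
body[5] mov  r2, r5 -> r2=0x55
body[6] sub  r3, r5, #43 -> r3=0x2a
epilogue: pop r3=0x72, sp=0x99
epilogue: pop r0=0xf9, sp=0x9a
prologue pushed ['r0', 'r3'] at ['0x99', '0x98']

MEM = 0x72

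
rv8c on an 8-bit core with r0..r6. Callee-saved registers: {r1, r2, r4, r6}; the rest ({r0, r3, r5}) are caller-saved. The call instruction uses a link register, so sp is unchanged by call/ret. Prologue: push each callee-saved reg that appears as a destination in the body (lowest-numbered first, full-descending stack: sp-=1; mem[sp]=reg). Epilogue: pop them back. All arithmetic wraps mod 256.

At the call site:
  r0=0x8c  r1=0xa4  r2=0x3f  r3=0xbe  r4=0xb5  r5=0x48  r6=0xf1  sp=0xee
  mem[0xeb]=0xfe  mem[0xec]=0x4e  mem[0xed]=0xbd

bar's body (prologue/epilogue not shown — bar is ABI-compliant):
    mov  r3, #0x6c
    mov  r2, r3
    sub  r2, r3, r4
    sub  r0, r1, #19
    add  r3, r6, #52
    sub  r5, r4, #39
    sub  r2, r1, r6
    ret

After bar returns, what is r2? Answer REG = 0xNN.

REG = 0x3f

prologue: push r2 -> mem[0xed]=0x3f, sp=0xed
body[0] mov  r3, #0x6c -> r3=0x6c
body[1] mov  r2, r3 -> r2=0x6c
body[2] sub  r2, r3, r4 -> r2=0xb7
body[3] sub  r0, r1, #19 -> r0=0x91
body[4] add  r3, r6, #52 -> r3=0x25
body[5] sub  r5, r4, #39 -> r5=0x8e
body[6] sub  r2, r1, r6 -> r2=0xb3
epilogue: pop r2=0x3f, sp=0xee
r2 is callee-saved -> restored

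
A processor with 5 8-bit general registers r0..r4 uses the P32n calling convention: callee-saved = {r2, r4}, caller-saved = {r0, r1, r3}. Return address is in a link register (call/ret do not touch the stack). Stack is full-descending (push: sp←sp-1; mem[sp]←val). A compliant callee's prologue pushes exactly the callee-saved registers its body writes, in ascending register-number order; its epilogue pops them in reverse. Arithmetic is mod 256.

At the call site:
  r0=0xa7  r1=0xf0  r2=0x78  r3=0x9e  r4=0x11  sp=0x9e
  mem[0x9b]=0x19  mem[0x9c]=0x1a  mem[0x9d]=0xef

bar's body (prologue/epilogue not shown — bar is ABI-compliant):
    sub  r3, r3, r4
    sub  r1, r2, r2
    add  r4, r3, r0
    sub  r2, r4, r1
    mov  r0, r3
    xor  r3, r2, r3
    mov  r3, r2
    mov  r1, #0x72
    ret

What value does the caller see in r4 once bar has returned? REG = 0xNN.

REG = 0x11

prologue: push r2 → mem[0x9d]=0x78, sp=0x9d
prologue: push r4 → mem[0x9c]=0x11, sp=0x9c
body[0] sub  r3, r3, r4 → r3=0x8d
body[1] sub  r1, r2, r2 → r1=0x00
body[2] add  r4, r3, r0 → r4=0x34
body[3] sub  r2, r4, r1 → r2=0x34
body[4] mov  r0, r3 → r0=0x8d
body[5] xor  r3, r2, r3 → r3=0xb9
body[6] mov  r3, r2 → r3=0x34
body[7] mov  r1, #0x72 → r1=0x72
epilogue: pop r4=0x11, sp=0x9d
epilogue: pop r2=0x78, sp=0x9e
r4 is callee-saved → restored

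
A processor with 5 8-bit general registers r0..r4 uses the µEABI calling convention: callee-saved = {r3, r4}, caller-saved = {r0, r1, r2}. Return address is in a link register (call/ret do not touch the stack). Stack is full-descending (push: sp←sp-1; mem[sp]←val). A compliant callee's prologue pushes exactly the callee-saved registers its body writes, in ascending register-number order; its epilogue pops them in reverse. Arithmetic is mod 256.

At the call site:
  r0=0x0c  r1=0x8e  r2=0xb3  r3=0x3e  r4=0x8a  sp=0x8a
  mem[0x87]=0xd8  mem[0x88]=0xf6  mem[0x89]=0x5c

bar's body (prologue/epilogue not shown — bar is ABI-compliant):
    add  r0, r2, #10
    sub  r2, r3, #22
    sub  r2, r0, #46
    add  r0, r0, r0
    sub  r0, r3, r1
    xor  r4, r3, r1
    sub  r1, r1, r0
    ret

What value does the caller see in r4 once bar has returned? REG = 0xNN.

REG = 0x8a

prologue: push r4 → mem[0x89]=0x8a, sp=0x89
body[0] add  r0, r2, #10 → r0=0xbd
body[1] sub  r2, r3, #22 → r2=0x28
body[2] sub  r2, r0, #46 → r2=0x8f
body[3] add  r0, r0, r0 → r0=0x7a
body[4] sub  r0, r3, r1 → r0=0xb0
body[5] xor  r4, r3, r1 → r4=0xb0
body[6] sub  r1, r1, r0 → r1=0xde
epilogue: pop r4=0x8a, sp=0x8a
r4 is callee-saved → restored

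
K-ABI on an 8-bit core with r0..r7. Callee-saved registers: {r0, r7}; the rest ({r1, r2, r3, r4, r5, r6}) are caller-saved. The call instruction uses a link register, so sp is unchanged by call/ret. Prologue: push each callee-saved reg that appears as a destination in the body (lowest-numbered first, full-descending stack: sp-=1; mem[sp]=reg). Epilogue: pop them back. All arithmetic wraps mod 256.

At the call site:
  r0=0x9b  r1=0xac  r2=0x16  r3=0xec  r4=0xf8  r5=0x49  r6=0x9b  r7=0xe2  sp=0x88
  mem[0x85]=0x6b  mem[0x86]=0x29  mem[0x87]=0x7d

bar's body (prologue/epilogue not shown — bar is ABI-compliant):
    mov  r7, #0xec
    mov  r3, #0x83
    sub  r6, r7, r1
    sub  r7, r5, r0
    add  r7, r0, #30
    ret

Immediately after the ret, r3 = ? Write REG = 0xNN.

REG = 0x83

prologue: push r7 -> mem[0x87]=0xe2, sp=0x87
body[0] mov  r7, #0xec -> r7=0xec
body[1] mov  r3, #0x83 -> r3=0x83
body[2] sub  r6, r7, r1 -> r6=0x40
body[3] sub  r7, r5, r0 -> r7=0xae
body[4] add  r7, r0, #30 -> r7=0xb9
epilogue: pop r7=0xe2, sp=0x88
r3 is caller-saved -> body value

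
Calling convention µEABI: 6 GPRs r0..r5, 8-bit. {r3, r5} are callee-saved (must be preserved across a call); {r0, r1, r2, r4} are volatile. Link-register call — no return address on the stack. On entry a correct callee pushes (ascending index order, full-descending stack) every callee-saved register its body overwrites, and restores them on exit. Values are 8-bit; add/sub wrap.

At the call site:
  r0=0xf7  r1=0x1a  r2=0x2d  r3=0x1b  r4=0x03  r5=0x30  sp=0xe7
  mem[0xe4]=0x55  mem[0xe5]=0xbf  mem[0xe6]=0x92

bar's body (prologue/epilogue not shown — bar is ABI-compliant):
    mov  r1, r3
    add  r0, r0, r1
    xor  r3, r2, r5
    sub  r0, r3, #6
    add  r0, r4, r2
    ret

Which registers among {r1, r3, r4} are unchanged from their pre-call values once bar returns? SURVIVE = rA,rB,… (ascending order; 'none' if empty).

prologue: push r3 → mem[0xe6]=0x1b, sp=0xe6
body[0] mov  r1, r3 → r1=0x1b
body[1] add  r0, r0, r1 → r0=0x12
body[2] xor  r3, r2, r5 → r3=0x1d
body[3] sub  r0, r3, #6 → r0=0x17
body[4] add  r0, r4, r2 → r0=0x30
epilogue: pop r3=0x1b, sp=0xe7
r1: caller-saved, written=True
r3: callee-saved, written=True
r4: caller-saved, written=False

SURVIVE = r3,r4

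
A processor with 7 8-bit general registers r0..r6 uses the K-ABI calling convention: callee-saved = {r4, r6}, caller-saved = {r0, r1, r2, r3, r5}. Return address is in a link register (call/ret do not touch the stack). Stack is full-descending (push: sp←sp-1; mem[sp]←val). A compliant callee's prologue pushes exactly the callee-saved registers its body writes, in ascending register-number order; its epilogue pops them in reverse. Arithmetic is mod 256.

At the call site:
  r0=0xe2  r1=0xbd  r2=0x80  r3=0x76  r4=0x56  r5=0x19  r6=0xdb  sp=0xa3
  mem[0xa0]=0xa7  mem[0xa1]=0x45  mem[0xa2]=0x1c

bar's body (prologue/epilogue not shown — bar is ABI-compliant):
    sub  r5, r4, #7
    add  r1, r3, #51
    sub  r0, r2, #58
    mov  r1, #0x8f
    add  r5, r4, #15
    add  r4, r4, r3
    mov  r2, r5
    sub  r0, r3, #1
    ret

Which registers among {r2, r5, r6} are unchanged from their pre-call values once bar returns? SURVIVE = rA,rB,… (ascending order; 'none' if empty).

prologue: push r4 → mem[0xa2]=0x56, sp=0xa2
body[0] sub  r5, r4, #7 → r5=0x4f
body[1] add  r1, r3, #51 → r1=0xa9
body[2] sub  r0, r2, #58 → r0=0x46
body[3] mov  r1, #0x8f → r1=0x8f
body[4] add  r5, r4, #15 → r5=0x65
body[5] add  r4, r4, r3 → r4=0xcc
body[6] mov  r2, r5 → r2=0x65
body[7] sub  r0, r3, #1 → r0=0x75
epilogue: pop r4=0x56, sp=0xa3
r2: caller-saved, written=True
r5: caller-saved, written=True
r6: callee-saved, written=False

SURVIVE = r6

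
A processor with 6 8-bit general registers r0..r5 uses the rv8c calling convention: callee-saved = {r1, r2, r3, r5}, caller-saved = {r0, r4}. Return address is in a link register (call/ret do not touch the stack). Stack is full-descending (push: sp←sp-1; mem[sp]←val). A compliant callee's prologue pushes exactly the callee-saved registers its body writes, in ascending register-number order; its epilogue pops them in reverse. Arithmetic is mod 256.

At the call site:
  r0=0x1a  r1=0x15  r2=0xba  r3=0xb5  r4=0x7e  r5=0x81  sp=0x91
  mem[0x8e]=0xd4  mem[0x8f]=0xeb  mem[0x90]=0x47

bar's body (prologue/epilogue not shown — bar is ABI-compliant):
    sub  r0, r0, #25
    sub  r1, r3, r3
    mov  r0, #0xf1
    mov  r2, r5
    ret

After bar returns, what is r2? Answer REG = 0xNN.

prologue: push r1 → mem[0x90]=0x15, sp=0x90
prologue: push r2 → mem[0x8f]=0xba, sp=0x8f
body[0] sub  r0, r0, #25 → r0=0x01
body[1] sub  r1, r3, r3 → r1=0x00
body[2] mov  r0, #0xf1 → r0=0xf1
body[3] mov  r2, r5 → r2=0x81
epilogue: pop r2=0xba, sp=0x90
epilogue: pop r1=0x15, sp=0x91
r2 is callee-saved → restored

REG = 0xba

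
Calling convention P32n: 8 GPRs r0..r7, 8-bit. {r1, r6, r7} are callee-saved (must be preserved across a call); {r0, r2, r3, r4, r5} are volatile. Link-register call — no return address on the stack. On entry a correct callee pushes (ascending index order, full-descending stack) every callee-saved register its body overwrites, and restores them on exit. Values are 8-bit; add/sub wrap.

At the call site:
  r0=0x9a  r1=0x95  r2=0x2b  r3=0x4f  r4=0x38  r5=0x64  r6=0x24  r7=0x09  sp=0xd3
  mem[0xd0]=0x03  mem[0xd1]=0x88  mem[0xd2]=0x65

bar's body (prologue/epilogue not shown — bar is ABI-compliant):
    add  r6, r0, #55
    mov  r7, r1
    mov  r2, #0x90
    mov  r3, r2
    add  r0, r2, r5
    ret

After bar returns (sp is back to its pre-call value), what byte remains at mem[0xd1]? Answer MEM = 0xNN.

MEM = 0x09

prologue: push r6 → mem[0xd2]=0x24, sp=0xd2
prologue: push r7 → mem[0xd1]=0x09, sp=0xd1
body[0] add  r6, r0, #55 → r6=0xd1
body[1] mov  r7, r1 → r7=0x95
body[2] mov  r2, #0x90 → r2=0x90
body[3] mov  r3, r2 → r3=0x90
body[4] add  r0, r2, r5 → r0=0xf4
epilogue: pop r7=0x09, sp=0xd2
epilogue: pop r6=0x24, sp=0xd3
prologue pushed ['r6', 'r7'] at ['0xd2', '0xd1']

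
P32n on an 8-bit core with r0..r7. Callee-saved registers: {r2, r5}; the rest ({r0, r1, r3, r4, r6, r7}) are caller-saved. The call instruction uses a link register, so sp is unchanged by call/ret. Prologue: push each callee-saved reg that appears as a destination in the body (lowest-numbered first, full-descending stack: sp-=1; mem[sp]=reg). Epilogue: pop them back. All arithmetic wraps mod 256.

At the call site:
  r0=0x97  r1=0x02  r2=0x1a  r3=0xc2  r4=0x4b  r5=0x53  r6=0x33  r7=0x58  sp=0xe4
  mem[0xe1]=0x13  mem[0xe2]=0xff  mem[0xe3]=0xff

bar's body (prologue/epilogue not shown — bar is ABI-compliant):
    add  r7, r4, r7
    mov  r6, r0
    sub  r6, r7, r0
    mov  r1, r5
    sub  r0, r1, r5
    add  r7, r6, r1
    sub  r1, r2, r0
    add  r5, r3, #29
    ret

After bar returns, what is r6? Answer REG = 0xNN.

prologue: push r5 → mem[0xe3]=0x53, sp=0xe3
body[0] add  r7, r4, r7 → r7=0xa3
body[1] mov  r6, r0 → r6=0x97
body[2] sub  r6, r7, r0 → r6=0x0c
body[3] mov  r1, r5 → r1=0x53
body[4] sub  r0, r1, r5 → r0=0x00
body[5] add  r7, r6, r1 → r7=0x5f
body[6] sub  r1, r2, r0 → r1=0x1a
body[7] add  r5, r3, #29 → r5=0xdf
epilogue: pop r5=0x53, sp=0xe4
r6 is caller-saved → body value

REG = 0x0c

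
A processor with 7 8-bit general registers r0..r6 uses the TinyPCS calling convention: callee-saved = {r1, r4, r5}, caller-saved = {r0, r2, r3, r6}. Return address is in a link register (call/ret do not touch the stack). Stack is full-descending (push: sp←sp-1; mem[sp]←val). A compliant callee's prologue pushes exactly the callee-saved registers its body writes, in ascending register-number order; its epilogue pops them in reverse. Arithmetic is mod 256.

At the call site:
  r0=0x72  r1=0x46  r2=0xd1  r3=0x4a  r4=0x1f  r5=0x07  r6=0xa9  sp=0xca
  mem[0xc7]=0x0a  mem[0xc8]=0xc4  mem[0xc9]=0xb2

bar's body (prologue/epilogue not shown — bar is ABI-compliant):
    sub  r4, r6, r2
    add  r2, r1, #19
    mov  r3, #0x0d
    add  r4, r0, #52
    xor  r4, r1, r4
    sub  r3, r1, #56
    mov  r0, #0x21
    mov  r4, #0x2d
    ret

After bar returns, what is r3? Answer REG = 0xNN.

REG = 0x0e

prologue: push r4 -> mem[0xc9]=0x1f, sp=0xc9
body[0] sub  r4, r6, r2 -> r4=0xd8
body[1] add  r2, r1, #19 -> r2=0x59
body[2] mov  r3, #0x0d -> r3=0x0d
body[3] add  r4, r0, #52 -> r4=0xa6
body[4] xor  r4, r1, r4 -> r4=0xe0
body[5] sub  r3, r1, #56 -> r3=0x0e
body[6] mov  r0, #0x21 -> r0=0x21
body[7] mov  r4, #0x2d -> r4=0x2d
epilogue: pop r4=0x1f, sp=0xca
r3 is caller-saved -> body value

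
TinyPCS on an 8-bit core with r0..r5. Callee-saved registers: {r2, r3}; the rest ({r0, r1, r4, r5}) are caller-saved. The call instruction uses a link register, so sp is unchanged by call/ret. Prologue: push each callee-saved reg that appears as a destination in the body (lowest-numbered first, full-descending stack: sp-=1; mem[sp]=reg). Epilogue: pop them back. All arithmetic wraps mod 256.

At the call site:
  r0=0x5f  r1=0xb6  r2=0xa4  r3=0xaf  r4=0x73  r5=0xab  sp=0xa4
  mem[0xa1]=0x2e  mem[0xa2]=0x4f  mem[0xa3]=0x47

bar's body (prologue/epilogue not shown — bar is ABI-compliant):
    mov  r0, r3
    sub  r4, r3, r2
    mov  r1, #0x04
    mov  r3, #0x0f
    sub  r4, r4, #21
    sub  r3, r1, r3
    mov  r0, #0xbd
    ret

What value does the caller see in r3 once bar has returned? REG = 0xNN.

prologue: push r3 → mem[0xa3]=0xaf, sp=0xa3
body[0] mov  r0, r3 → r0=0xaf
body[1] sub  r4, r3, r2 → r4=0x0b
body[2] mov  r1, #0x04 → r1=0x04
body[3] mov  r3, #0x0f → r3=0x0f
body[4] sub  r4, r4, #21 → r4=0xf6
body[5] sub  r3, r1, r3 → r3=0xf5
body[6] mov  r0, #0xbd → r0=0xbd
epilogue: pop r3=0xaf, sp=0xa4
r3 is callee-saved → restored

REG = 0xaf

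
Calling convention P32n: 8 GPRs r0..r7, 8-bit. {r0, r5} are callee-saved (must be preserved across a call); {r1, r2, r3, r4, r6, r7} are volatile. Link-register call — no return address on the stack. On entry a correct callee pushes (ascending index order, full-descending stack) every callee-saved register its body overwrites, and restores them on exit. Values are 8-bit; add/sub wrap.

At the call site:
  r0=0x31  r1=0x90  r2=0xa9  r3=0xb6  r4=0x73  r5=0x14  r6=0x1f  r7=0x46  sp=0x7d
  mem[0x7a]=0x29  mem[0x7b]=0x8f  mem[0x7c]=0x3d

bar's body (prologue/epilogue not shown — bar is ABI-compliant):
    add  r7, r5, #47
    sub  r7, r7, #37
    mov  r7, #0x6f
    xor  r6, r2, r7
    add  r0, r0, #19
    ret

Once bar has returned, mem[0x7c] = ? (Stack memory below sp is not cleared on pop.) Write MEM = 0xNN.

MEM = 0x31

prologue: push r0 → mem[0x7c]=0x31, sp=0x7c
body[0] add  r7, r5, #47 → r7=0x43
body[1] sub  r7, r7, #37 → r7=0x1e
body[2] mov  r7, #0x6f → r7=0x6f
body[3] xor  r6, r2, r7 → r6=0xc6
body[4] add  r0, r0, #19 → r0=0x44
epilogue: pop r0=0x31, sp=0x7d
prologue pushed ['r0'] at ['0x7c']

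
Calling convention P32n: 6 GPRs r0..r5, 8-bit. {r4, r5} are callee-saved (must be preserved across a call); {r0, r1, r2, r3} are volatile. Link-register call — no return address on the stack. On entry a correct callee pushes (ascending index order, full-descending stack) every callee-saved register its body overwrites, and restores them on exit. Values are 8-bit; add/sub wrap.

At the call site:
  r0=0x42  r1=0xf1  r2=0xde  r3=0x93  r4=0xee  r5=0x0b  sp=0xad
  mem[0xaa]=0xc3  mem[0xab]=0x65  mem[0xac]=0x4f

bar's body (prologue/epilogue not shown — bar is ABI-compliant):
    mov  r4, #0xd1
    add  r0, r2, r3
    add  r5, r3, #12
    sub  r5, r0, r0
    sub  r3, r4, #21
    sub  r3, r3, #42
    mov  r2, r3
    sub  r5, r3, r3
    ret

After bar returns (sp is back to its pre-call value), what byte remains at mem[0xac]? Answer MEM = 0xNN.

MEM = 0xee

prologue: push r4 -> mem[0xac]=0xee, sp=0xac
prologue: push r5 -> mem[0xab]=0x0b, sp=0xab
body[0] mov  r4, #0xd1 -> r4=0xd1
body[1] add  r0, r2, r3 -> r0=0x71
body[2] add  r5, r3, #12 -> r5=0x9f
body[3] sub  r5, r0, r0 -> r5=0x00
body[4] sub  r3, r4, #21 -> r3=0xbc
body[5] sub  r3, r3, #42 -> r3=0x92
body[6] mov  r2, r3 -> r2=0x92
body[7] sub  r5, r3, r3 -> r5=0x00
epilogue: pop r5=0x0b, sp=0xac
epilogue: pop r4=0xee, sp=0xad
prologue pushed ['r4', 'r5'] at ['0xac', '0xab']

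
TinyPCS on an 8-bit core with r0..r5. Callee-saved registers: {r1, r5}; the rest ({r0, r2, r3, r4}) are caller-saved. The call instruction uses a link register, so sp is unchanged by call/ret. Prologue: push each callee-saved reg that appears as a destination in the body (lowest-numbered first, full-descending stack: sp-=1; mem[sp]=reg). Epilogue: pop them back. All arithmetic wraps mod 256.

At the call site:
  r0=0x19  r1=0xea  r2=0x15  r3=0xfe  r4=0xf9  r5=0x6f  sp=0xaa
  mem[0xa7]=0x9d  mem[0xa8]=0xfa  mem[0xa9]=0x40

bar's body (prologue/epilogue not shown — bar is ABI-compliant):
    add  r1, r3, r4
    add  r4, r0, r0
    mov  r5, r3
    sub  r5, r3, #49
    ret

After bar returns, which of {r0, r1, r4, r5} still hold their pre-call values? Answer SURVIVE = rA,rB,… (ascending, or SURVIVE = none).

SURVIVE = r0,r1,r5

prologue: push r1 → mem[0xa9]=0xea, sp=0xa9
prologue: push r5 → mem[0xa8]=0x6f, sp=0xa8
body[0] add  r1, r3, r4 → r1=0xf7
body[1] add  r4, r0, r0 → r4=0x32
body[2] mov  r5, r3 → r5=0xfe
body[3] sub  r5, r3, #49 → r5=0xcd
epilogue: pop r5=0x6f, sp=0xa9
epilogue: pop r1=0xea, sp=0xaa
r0: caller-saved, written=False
r1: callee-saved, written=True
r4: caller-saved, written=True
r5: callee-saved, written=True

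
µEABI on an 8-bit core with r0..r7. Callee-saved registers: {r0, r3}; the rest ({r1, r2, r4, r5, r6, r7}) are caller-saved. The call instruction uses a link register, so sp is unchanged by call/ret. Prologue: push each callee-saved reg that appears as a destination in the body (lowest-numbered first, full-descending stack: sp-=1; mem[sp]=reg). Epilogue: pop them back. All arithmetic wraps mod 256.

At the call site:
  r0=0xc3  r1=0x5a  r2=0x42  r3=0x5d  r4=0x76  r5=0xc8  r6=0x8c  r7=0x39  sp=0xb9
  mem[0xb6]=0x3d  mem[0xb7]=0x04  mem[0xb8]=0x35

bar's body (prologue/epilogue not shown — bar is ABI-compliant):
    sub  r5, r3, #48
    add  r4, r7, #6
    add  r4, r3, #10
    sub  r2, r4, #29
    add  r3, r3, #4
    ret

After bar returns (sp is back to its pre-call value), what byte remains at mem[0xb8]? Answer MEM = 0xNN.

MEM = 0x5d

prologue: push r3 -> mem[0xb8]=0x5d, sp=0xb8
body[0] sub  r5, r3, #48 -> r5=0x2d
body[1] add  r4, r7, #6 -> r4=0x3f
body[2] add  r4, r3, #10 -> r4=0x67
body[3] sub  r2, r4, #29 -> r2=0x4a
body[4] add  r3, r3, #4 -> r3=0x61
epilogue: pop r3=0x5d, sp=0xb9
prologue pushed ['r3'] at ['0xb8']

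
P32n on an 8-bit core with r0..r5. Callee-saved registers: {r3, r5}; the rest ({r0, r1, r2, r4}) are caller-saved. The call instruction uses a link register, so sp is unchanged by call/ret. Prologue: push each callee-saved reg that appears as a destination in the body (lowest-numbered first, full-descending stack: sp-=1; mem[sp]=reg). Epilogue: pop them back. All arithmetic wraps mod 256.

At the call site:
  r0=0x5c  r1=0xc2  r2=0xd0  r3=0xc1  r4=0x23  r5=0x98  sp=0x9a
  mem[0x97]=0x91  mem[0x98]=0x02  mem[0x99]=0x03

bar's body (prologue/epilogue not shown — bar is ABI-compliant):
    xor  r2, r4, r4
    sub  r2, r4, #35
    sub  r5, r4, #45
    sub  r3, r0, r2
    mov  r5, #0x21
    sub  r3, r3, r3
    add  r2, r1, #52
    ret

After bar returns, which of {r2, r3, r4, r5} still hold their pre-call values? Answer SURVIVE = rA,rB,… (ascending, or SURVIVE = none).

SURVIVE = r3,r4,r5

prologue: push r3 -> mem[0x99]=0xc1, sp=0x99
prologue: push r5 -> mem[0x98]=0x98, sp=0x98
body[0] xor  r2, r4, r4 -> r2=0x00
body[1] sub  r2, r4, #35 -> r2=0x00
body[2] sub  r5, r4, #45 -> r5=0xf6
body[3] sub  r3, r0, r2 -> r3=0x5c
body[4] mov  r5, #0x21 -> r5=0x21
body[5] sub  r3, r3, r3 -> r3=0x00
body[6] add  r2, r1, #52 -> r2=0xf6
epilogue: pop r5=0x98, sp=0x99
epilogue: pop r3=0xc1, sp=0x9a
r2: caller-saved, written=True
r3: callee-saved, written=True
r4: caller-saved, written=False
r5: callee-saved, written=True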